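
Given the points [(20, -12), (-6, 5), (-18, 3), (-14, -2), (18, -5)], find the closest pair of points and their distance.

Computing all pairwise distances among 5 points:

d((20, -12), (-6, 5)) = 31.0644
d((20, -12), (-18, 3)) = 40.8534
d((20, -12), (-14, -2)) = 35.4401
d((20, -12), (18, -5)) = 7.2801
d((-6, 5), (-18, 3)) = 12.1655
d((-6, 5), (-14, -2)) = 10.6301
d((-6, 5), (18, -5)) = 26.0
d((-18, 3), (-14, -2)) = 6.4031 <-- minimum
d((-18, 3), (18, -5)) = 36.8782
d((-14, -2), (18, -5)) = 32.1403

Closest pair: (-18, 3) and (-14, -2) with distance 6.4031

The closest pair is (-18, 3) and (-14, -2) with Euclidean distance 6.4031. For 5 points, brute-force pairwise comparison is shown above. For large n, the divide-and-conquer algorithm (sort by x, recurse on halves, check the dividing strip) achieves O(n log n).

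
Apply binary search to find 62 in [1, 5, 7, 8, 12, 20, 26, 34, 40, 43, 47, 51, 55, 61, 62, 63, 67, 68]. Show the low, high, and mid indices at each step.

Binary search for 62 in [1, 5, 7, 8, 12, 20, 26, 34, 40, 43, 47, 51, 55, 61, 62, 63, 67, 68]:

lo=0, hi=17, mid=8, arr[mid]=40 -> 40 < 62, search right half
lo=9, hi=17, mid=13, arr[mid]=61 -> 61 < 62, search right half
lo=14, hi=17, mid=15, arr[mid]=63 -> 63 > 62, search left half
lo=14, hi=14, mid=14, arr[mid]=62 -> Found target at index 14!

Binary search finds 62 at index 14 after 4 comparisons. The search repeatedly halves the search space by comparing with the middle element.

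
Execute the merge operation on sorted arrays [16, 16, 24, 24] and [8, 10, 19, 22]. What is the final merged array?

Merging process:

Compare 16 vs 8: take 8 from right. Merged: [8]
Compare 16 vs 10: take 10 from right. Merged: [8, 10]
Compare 16 vs 19: take 16 from left. Merged: [8, 10, 16]
Compare 16 vs 19: take 16 from left. Merged: [8, 10, 16, 16]
Compare 24 vs 19: take 19 from right. Merged: [8, 10, 16, 16, 19]
Compare 24 vs 22: take 22 from right. Merged: [8, 10, 16, 16, 19, 22]
Append remaining from left: [24, 24]. Merged: [8, 10, 16, 16, 19, 22, 24, 24]

Final merged array: [8, 10, 16, 16, 19, 22, 24, 24]
Total comparisons: 6

The merged array is [8, 10, 16, 16, 19, 22, 24, 24], requiring 6 comparisons. The merge step runs in O(n) time where n is the total number of elements.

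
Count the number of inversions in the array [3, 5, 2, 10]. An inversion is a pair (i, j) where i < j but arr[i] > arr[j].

Finding inversions in [3, 5, 2, 10]:

(0, 2): arr[0]=3 > arr[2]=2
(1, 2): arr[1]=5 > arr[2]=2

Total inversions: 2

The array has 2 inversion(s): (0,2), (1,2). Each pair (i,j) satisfies i < j and arr[i] > arr[j].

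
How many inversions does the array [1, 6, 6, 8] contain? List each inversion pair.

Finding inversions in [1, 6, 6, 8]:


Total inversions: 0

The array has 0 inversions. It is already sorted.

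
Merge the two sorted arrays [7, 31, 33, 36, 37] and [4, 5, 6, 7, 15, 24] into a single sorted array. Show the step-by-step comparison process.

Merging process:

Compare 7 vs 4: take 4 from right. Merged: [4]
Compare 7 vs 5: take 5 from right. Merged: [4, 5]
Compare 7 vs 6: take 6 from right. Merged: [4, 5, 6]
Compare 7 vs 7: take 7 from left. Merged: [4, 5, 6, 7]
Compare 31 vs 7: take 7 from right. Merged: [4, 5, 6, 7, 7]
Compare 31 vs 15: take 15 from right. Merged: [4, 5, 6, 7, 7, 15]
Compare 31 vs 24: take 24 from right. Merged: [4, 5, 6, 7, 7, 15, 24]
Append remaining from left: [31, 33, 36, 37]. Merged: [4, 5, 6, 7, 7, 15, 24, 31, 33, 36, 37]

Final merged array: [4, 5, 6, 7, 7, 15, 24, 31, 33, 36, 37]
Total comparisons: 7

The merged array is [4, 5, 6, 7, 7, 15, 24, 31, 33, 36, 37], requiring 7 comparisons. The merge step runs in O(n) time where n is the total number of elements.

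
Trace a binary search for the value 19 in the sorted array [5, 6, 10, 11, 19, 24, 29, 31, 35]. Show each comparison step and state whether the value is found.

Binary search for 19 in [5, 6, 10, 11, 19, 24, 29, 31, 35]:

lo=0, hi=8, mid=4, arr[mid]=19 -> Found target at index 4!

Binary search finds 19 at index 4 after 1 comparisons. The search repeatedly halves the search space by comparing with the middle element.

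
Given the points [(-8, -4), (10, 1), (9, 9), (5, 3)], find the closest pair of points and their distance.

Computing all pairwise distances among 4 points:

d((-8, -4), (10, 1)) = 18.6815
d((-8, -4), (9, 9)) = 21.4009
d((-8, -4), (5, 3)) = 14.7648
d((10, 1), (9, 9)) = 8.0623
d((10, 1), (5, 3)) = 5.3852 <-- minimum
d((9, 9), (5, 3)) = 7.2111

Closest pair: (10, 1) and (5, 3) with distance 5.3852

The closest pair is (10, 1) and (5, 3) with Euclidean distance 5.3852. For 4 points, brute-force pairwise comparison is shown above. For large n, the divide-and-conquer algorithm (sort by x, recurse on halves, check the dividing strip) achieves O(n log n).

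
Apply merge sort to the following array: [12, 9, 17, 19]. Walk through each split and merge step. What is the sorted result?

Merge sort trace:

Split: [12, 9, 17, 19] -> [12, 9] and [17, 19]
  Split: [12, 9] -> [12] and [9]
  Merge: [12] + [9] -> [9, 12]
  Split: [17, 19] -> [17] and [19]
  Merge: [17] + [19] -> [17, 19]
Merge: [9, 12] + [17, 19] -> [9, 12, 17, 19]

Final sorted array: [9, 12, 17, 19]

The merge sort proceeds by recursively splitting the array and merging sorted halves.
After all merges, the sorted array is [9, 12, 17, 19].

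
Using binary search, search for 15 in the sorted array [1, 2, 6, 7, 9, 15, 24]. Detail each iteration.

Binary search for 15 in [1, 2, 6, 7, 9, 15, 24]:

lo=0, hi=6, mid=3, arr[mid]=7 -> 7 < 15, search right half
lo=4, hi=6, mid=5, arr[mid]=15 -> Found target at index 5!

Binary search finds 15 at index 5 after 2 comparisons. The search repeatedly halves the search space by comparing with the middle element.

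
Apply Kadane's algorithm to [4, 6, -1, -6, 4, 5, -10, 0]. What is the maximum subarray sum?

Using Kadane's algorithm on [4, 6, -1, -6, 4, 5, -10, 0]:

Scanning through the array:
Position 1 (value 6): max_ending_here = 10, max_so_far = 10
Position 2 (value -1): max_ending_here = 9, max_so_far = 10
Position 3 (value -6): max_ending_here = 3, max_so_far = 10
Position 4 (value 4): max_ending_here = 7, max_so_far = 10
Position 5 (value 5): max_ending_here = 12, max_so_far = 12
Position 6 (value -10): max_ending_here = 2, max_so_far = 12
Position 7 (value 0): max_ending_here = 2, max_so_far = 12

Maximum subarray: [4, 6, -1, -6, 4, 5]
Maximum sum: 12

The maximum subarray is [4, 6, -1, -6, 4, 5] with sum 12. This subarray runs from index 0 to index 5.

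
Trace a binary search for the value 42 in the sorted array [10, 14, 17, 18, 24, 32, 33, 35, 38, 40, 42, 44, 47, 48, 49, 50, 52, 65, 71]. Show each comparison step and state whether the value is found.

Binary search for 42 in [10, 14, 17, 18, 24, 32, 33, 35, 38, 40, 42, 44, 47, 48, 49, 50, 52, 65, 71]:

lo=0, hi=18, mid=9, arr[mid]=40 -> 40 < 42, search right half
lo=10, hi=18, mid=14, arr[mid]=49 -> 49 > 42, search left half
lo=10, hi=13, mid=11, arr[mid]=44 -> 44 > 42, search left half
lo=10, hi=10, mid=10, arr[mid]=42 -> Found target at index 10!

Binary search finds 42 at index 10 after 4 comparisons. The search repeatedly halves the search space by comparing with the middle element.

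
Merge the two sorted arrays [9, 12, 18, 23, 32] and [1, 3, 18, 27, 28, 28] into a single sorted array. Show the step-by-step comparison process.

Merging process:

Compare 9 vs 1: take 1 from right. Merged: [1]
Compare 9 vs 3: take 3 from right. Merged: [1, 3]
Compare 9 vs 18: take 9 from left. Merged: [1, 3, 9]
Compare 12 vs 18: take 12 from left. Merged: [1, 3, 9, 12]
Compare 18 vs 18: take 18 from left. Merged: [1, 3, 9, 12, 18]
Compare 23 vs 18: take 18 from right. Merged: [1, 3, 9, 12, 18, 18]
Compare 23 vs 27: take 23 from left. Merged: [1, 3, 9, 12, 18, 18, 23]
Compare 32 vs 27: take 27 from right. Merged: [1, 3, 9, 12, 18, 18, 23, 27]
Compare 32 vs 28: take 28 from right. Merged: [1, 3, 9, 12, 18, 18, 23, 27, 28]
Compare 32 vs 28: take 28 from right. Merged: [1, 3, 9, 12, 18, 18, 23, 27, 28, 28]
Append remaining from left: [32]. Merged: [1, 3, 9, 12, 18, 18, 23, 27, 28, 28, 32]

Final merged array: [1, 3, 9, 12, 18, 18, 23, 27, 28, 28, 32]
Total comparisons: 10

The merged array is [1, 3, 9, 12, 18, 18, 23, 27, 28, 28, 32], requiring 10 comparisons. The merge step runs in O(n) time where n is the total number of elements.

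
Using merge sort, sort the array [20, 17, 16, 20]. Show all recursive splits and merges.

Merge sort trace:

Split: [20, 17, 16, 20] -> [20, 17] and [16, 20]
  Split: [20, 17] -> [20] and [17]
  Merge: [20] + [17] -> [17, 20]
  Split: [16, 20] -> [16] and [20]
  Merge: [16] + [20] -> [16, 20]
Merge: [17, 20] + [16, 20] -> [16, 17, 20, 20]

Final sorted array: [16, 17, 20, 20]

The merge sort proceeds by recursively splitting the array and merging sorted halves.
After all merges, the sorted array is [16, 17, 20, 20].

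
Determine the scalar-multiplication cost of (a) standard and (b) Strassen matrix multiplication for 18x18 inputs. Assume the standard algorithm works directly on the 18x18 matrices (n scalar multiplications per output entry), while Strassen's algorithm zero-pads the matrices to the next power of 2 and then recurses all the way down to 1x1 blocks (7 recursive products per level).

Matrix multiplication for 18x18 matrices:

Strassen's algorithm requires power-of-2 dimensions. Pad 18x18 to 32x32 (next power of 2).

Standard algorithm: 18^3 = 5832 multiplications
Strassen's algorithm: 7^(log2(32)) = 7^5 = 16807 multiplications
Difference: 5832 - 16807 = -10975 (Strassen uses MORE here due to padding overhead — for small or just-over-power-of-2 n, padding can outweigh the per-level savings)

Standard: 5832 multiplications (18^3). Strassen: 16807 multiplications (7^5, after padding to 32x32). Strassen reduces 8 recursive multiplications to 7 at each level.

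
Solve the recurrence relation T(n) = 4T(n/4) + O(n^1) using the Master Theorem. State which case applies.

Master Theorem for T(n) = 4T(n/4) + O(n^1):

a = 4, b = 4, c = 1
log_b(a) = log_4(4) = 1.0000

Case 2: c = 1 = log_4(4) = 1.0000
T(n) = O(n^1 log n) = O(n log n)

For T(n) = 4T(n/4) + O(n^1): log_4(4) = 1.0000. This is Case 2 of the Master Theorem (c = log_b(a), equal work at all levels), giving O(n log n).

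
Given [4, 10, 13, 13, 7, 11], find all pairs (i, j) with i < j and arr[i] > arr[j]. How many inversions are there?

Finding inversions in [4, 10, 13, 13, 7, 11]:

(1, 4): arr[1]=10 > arr[4]=7
(2, 4): arr[2]=13 > arr[4]=7
(2, 5): arr[2]=13 > arr[5]=11
(3, 4): arr[3]=13 > arr[4]=7
(3, 5): arr[3]=13 > arr[5]=11

Total inversions: 5

The array has 5 inversion(s): (1,4), (2,4), (2,5), (3,4), (3,5). Each pair (i,j) satisfies i < j and arr[i] > arr[j].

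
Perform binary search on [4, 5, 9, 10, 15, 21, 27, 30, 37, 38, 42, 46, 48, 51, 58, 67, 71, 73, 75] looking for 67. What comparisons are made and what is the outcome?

Binary search for 67 in [4, 5, 9, 10, 15, 21, 27, 30, 37, 38, 42, 46, 48, 51, 58, 67, 71, 73, 75]:

lo=0, hi=18, mid=9, arr[mid]=38 -> 38 < 67, search right half
lo=10, hi=18, mid=14, arr[mid]=58 -> 58 < 67, search right half
lo=15, hi=18, mid=16, arr[mid]=71 -> 71 > 67, search left half
lo=15, hi=15, mid=15, arr[mid]=67 -> Found target at index 15!

Binary search finds 67 at index 15 after 4 comparisons. The search repeatedly halves the search space by comparing with the middle element.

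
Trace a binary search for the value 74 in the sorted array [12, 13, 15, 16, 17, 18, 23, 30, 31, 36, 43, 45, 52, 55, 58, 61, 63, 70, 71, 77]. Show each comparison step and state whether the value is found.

Binary search for 74 in [12, 13, 15, 16, 17, 18, 23, 30, 31, 36, 43, 45, 52, 55, 58, 61, 63, 70, 71, 77]:

lo=0, hi=19, mid=9, arr[mid]=36 -> 36 < 74, search right half
lo=10, hi=19, mid=14, arr[mid]=58 -> 58 < 74, search right half
lo=15, hi=19, mid=17, arr[mid]=70 -> 70 < 74, search right half
lo=18, hi=19, mid=18, arr[mid]=71 -> 71 < 74, search right half
lo=19, hi=19, mid=19, arr[mid]=77 -> 77 > 74, search left half
lo=19 > hi=18, target 74 not found

Binary search determines that 74 is not in the array after 5 comparisons. The search space was exhausted without finding the target.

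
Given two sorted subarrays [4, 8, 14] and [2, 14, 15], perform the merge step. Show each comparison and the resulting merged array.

Merging process:

Compare 4 vs 2: take 2 from right. Merged: [2]
Compare 4 vs 14: take 4 from left. Merged: [2, 4]
Compare 8 vs 14: take 8 from left. Merged: [2, 4, 8]
Compare 14 vs 14: take 14 from left. Merged: [2, 4, 8, 14]
Append remaining from right: [14, 15]. Merged: [2, 4, 8, 14, 14, 15]

Final merged array: [2, 4, 8, 14, 14, 15]
Total comparisons: 4

The merged array is [2, 4, 8, 14, 14, 15], requiring 4 comparisons. The merge step runs in O(n) time where n is the total number of elements.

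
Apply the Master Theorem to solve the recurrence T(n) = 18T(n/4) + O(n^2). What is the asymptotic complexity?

Master Theorem for T(n) = 18T(n/4) + O(n^2):

a = 18, b = 4, c = 2
log_b(a) = log_4(18) = 2.0850

Case 1: c = 2 < log_4(18) = 2.0850
T(n) = O(n^(log_4 18))

For T(n) = 18T(n/4) + O(n^2): log_4(18) = 2.0850. This is Case 1 of the Master Theorem (c < log_b(a), work dominated by leaves), giving O(n^(log_4 18)).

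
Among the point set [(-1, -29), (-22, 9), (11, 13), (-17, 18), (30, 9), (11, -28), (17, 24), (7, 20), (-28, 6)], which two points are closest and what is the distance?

Computing all pairwise distances among 9 points:

d((-1, -29), (-22, 9)) = 43.4166
d((-1, -29), (11, 13)) = 43.6807
d((-1, -29), (-17, 18)) = 49.6488
d((-1, -29), (30, 9)) = 49.0408
d((-1, -29), (11, -28)) = 12.0416
d((-1, -29), (17, 24)) = 55.9732
d((-1, -29), (7, 20)) = 49.6488
d((-1, -29), (-28, 6)) = 44.2041
d((-22, 9), (11, 13)) = 33.2415
d((-22, 9), (-17, 18)) = 10.2956
d((-22, 9), (30, 9)) = 52.0
d((-22, 9), (11, -28)) = 49.5782
d((-22, 9), (17, 24)) = 41.7852
d((-22, 9), (7, 20)) = 31.0161
d((-22, 9), (-28, 6)) = 6.7082 <-- minimum
d((11, 13), (-17, 18)) = 28.4429
d((11, 13), (30, 9)) = 19.4165
d((11, 13), (11, -28)) = 41.0
d((11, 13), (17, 24)) = 12.53
d((11, 13), (7, 20)) = 8.0623
d((11, 13), (-28, 6)) = 39.6232
d((-17, 18), (30, 9)) = 47.8539
d((-17, 18), (11, -28)) = 53.8516
d((-17, 18), (17, 24)) = 34.5254
d((-17, 18), (7, 20)) = 24.0832
d((-17, 18), (-28, 6)) = 16.2788
d((30, 9), (11, -28)) = 41.5933
d((30, 9), (17, 24)) = 19.8494
d((30, 9), (7, 20)) = 25.4951
d((30, 9), (-28, 6)) = 58.0775
d((11, -28), (17, 24)) = 52.345
d((11, -28), (7, 20)) = 48.1664
d((11, -28), (-28, 6)) = 51.7397
d((17, 24), (7, 20)) = 10.7703
d((17, 24), (-28, 6)) = 48.4665
d((7, 20), (-28, 6)) = 37.6962

Closest pair: (-22, 9) and (-28, 6) with distance 6.7082

The closest pair is (-22, 9) and (-28, 6) with Euclidean distance 6.7082. For 9 points, brute-force pairwise comparison is shown above. For large n, the divide-and-conquer algorithm (sort by x, recurse on halves, check the dividing strip) achieves O(n log n).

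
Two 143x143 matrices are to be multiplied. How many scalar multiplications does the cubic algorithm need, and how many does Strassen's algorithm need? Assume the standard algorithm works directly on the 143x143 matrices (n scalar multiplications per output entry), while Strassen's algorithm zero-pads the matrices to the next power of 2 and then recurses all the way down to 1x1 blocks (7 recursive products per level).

Matrix multiplication for 143x143 matrices:

Strassen's algorithm requires power-of-2 dimensions. Pad 143x143 to 256x256 (next power of 2).

Standard algorithm: 143^3 = 2924207 multiplications
Strassen's algorithm: 7^(log2(256)) = 7^8 = 5764801 multiplications
Difference: 2924207 - 5764801 = -2840594 (Strassen uses MORE here due to padding overhead — for small or just-over-power-of-2 n, padding can outweigh the per-level savings)

Standard: 2924207 multiplications (143^3). Strassen: 5764801 multiplications (7^8, after padding to 256x256). Strassen reduces 8 recursive multiplications to 7 at each level.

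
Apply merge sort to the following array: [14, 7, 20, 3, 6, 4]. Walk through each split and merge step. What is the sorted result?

Merge sort trace:

Split: [14, 7, 20, 3, 6, 4] -> [14, 7, 20] and [3, 6, 4]
  Split: [14, 7, 20] -> [14] and [7, 20]
    Split: [7, 20] -> [7] and [20]
    Merge: [7] + [20] -> [7, 20]
  Merge: [14] + [7, 20] -> [7, 14, 20]
  Split: [3, 6, 4] -> [3] and [6, 4]
    Split: [6, 4] -> [6] and [4]
    Merge: [6] + [4] -> [4, 6]
  Merge: [3] + [4, 6] -> [3, 4, 6]
Merge: [7, 14, 20] + [3, 4, 6] -> [3, 4, 6, 7, 14, 20]

Final sorted array: [3, 4, 6, 7, 14, 20]

The merge sort proceeds by recursively splitting the array and merging sorted halves.
After all merges, the sorted array is [3, 4, 6, 7, 14, 20].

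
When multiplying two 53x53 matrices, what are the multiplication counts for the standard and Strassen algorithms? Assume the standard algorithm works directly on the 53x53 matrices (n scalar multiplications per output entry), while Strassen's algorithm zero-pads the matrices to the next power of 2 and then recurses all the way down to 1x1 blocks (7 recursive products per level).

Matrix multiplication for 53x53 matrices:

Strassen's algorithm requires power-of-2 dimensions. Pad 53x53 to 64x64 (next power of 2).

Standard algorithm: 53^3 = 148877 multiplications
Strassen's algorithm: 7^(log2(64)) = 7^6 = 117649 multiplications
Savings: 148877 - 117649 = 31228 multiplications

Standard: 148877 multiplications (53^3). Strassen: 117649 multiplications (7^6, after padding to 64x64). Strassen reduces 8 recursive multiplications to 7 at each level.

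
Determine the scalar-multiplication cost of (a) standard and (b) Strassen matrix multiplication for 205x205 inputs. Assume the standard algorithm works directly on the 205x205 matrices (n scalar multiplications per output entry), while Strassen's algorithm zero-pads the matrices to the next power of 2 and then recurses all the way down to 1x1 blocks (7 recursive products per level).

Matrix multiplication for 205x205 matrices:

Strassen's algorithm requires power-of-2 dimensions. Pad 205x205 to 256x256 (next power of 2).

Standard algorithm: 205^3 = 8615125 multiplications
Strassen's algorithm: 7^(log2(256)) = 7^8 = 5764801 multiplications
Savings: 8615125 - 5764801 = 2850324 multiplications

Standard: 8615125 multiplications (205^3). Strassen: 5764801 multiplications (7^8, after padding to 256x256). Strassen reduces 8 recursive multiplications to 7 at each level.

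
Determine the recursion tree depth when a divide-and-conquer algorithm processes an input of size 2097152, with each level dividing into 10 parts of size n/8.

For divide and conquer with division factor 8:

Problem sizes at each level:
Level 0: 2097152
Level 1: 262144
Level 2: 32768
Level 3: 4096
Level 4: 512
Level 5: 64
Level 6: 8
Level 7: 1

The root is level 0 and the size-1 base case is level 7 (the tree spans levels 0 through 7, i.e. 8 levels counting the root), so the depth is the number of divisions: log_8(2097152) = 7

The recursion tree depth is log_8(2097152) = 7. At each level, the problem size is divided by 8, so it takes 7 divisions to reduce to a base case of size 1. The algorithm makes 10 recursive calls at each level.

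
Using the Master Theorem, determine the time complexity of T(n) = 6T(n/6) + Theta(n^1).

Master Theorem for T(n) = 6T(n/6) + O(n^1):

a = 6, b = 6, c = 1
log_b(a) = log_6(6) = 1.0000

Case 2: c = 1 = log_6(6) = 1.0000
T(n) = O(n^1 log n) = O(n log n)

For T(n) = 6T(n/6) + O(n^1): log_6(6) = 1.0000. This is Case 2 of the Master Theorem (c = log_b(a), equal work at all levels), giving O(n log n).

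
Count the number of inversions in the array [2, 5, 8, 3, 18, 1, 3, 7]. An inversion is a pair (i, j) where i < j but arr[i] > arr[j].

Finding inversions in [2, 5, 8, 3, 18, 1, 3, 7]:

(0, 5): arr[0]=2 > arr[5]=1
(1, 3): arr[1]=5 > arr[3]=3
(1, 5): arr[1]=5 > arr[5]=1
(1, 6): arr[1]=5 > arr[6]=3
(2, 3): arr[2]=8 > arr[3]=3
(2, 5): arr[2]=8 > arr[5]=1
(2, 6): arr[2]=8 > arr[6]=3
(2, 7): arr[2]=8 > arr[7]=7
(3, 5): arr[3]=3 > arr[5]=1
(4, 5): arr[4]=18 > arr[5]=1
(4, 6): arr[4]=18 > arr[6]=3
(4, 7): arr[4]=18 > arr[7]=7

Total inversions: 12

The array has 12 inversion(s): (0,5), (1,3), (1,5), (1,6), (2,3), (2,5), (2,6), (2,7), (3,5), (4,5), (4,6), (4,7). Each pair (i,j) satisfies i < j and arr[i] > arr[j].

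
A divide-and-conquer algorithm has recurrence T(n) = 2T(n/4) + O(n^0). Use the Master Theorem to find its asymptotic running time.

Master Theorem for T(n) = 2T(n/4) + O(n^0):

a = 2, b = 4, c = 0
log_b(a) = log_4(2) = 0.5000

Case 1: c = 0 < log_4(2) = 0.5000
T(n) = O(n^(log_4 2)) = O(sqrt(n))

For T(n) = 2T(n/4) + O(n^0): log_4(2) = 0.5000. This is Case 1 of the Master Theorem (c < log_b(a), work dominated by leaves), giving O(sqrt(n)).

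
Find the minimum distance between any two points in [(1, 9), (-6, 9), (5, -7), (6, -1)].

Computing all pairwise distances among 4 points:

d((1, 9), (-6, 9)) = 7.0
d((1, 9), (5, -7)) = 16.4924
d((1, 9), (6, -1)) = 11.1803
d((-6, 9), (5, -7)) = 19.4165
d((-6, 9), (6, -1)) = 15.6205
d((5, -7), (6, -1)) = 6.0828 <-- minimum

Closest pair: (5, -7) and (6, -1) with distance 6.0828

The closest pair is (5, -7) and (6, -1) with Euclidean distance 6.0828. For 4 points, brute-force pairwise comparison is shown above. For large n, the divide-and-conquer algorithm (sort by x, recurse on halves, check the dividing strip) achieves O(n log n).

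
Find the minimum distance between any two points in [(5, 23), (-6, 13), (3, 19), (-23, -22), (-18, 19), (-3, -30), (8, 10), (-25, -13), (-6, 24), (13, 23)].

Computing all pairwise distances among 10 points:

d((5, 23), (-6, 13)) = 14.8661
d((5, 23), (3, 19)) = 4.4721 <-- minimum
d((5, 23), (-23, -22)) = 53.0
d((5, 23), (-18, 19)) = 23.3452
d((5, 23), (-3, -30)) = 53.6004
d((5, 23), (8, 10)) = 13.3417
d((5, 23), (-25, -13)) = 46.8615
d((5, 23), (-6, 24)) = 11.0454
d((5, 23), (13, 23)) = 8.0
d((-6, 13), (3, 19)) = 10.8167
d((-6, 13), (-23, -22)) = 38.9102
d((-6, 13), (-18, 19)) = 13.4164
d((-6, 13), (-3, -30)) = 43.1045
d((-6, 13), (8, 10)) = 14.3178
d((-6, 13), (-25, -13)) = 32.2025
d((-6, 13), (-6, 24)) = 11.0
d((-6, 13), (13, 23)) = 21.4709
d((3, 19), (-23, -22)) = 48.5489
d((3, 19), (-18, 19)) = 21.0
d((3, 19), (-3, -30)) = 49.366
d((3, 19), (8, 10)) = 10.2956
d((3, 19), (-25, -13)) = 42.5206
d((3, 19), (-6, 24)) = 10.2956
d((3, 19), (13, 23)) = 10.7703
d((-23, -22), (-18, 19)) = 41.3038
d((-23, -22), (-3, -30)) = 21.5407
d((-23, -22), (8, 10)) = 44.5533
d((-23, -22), (-25, -13)) = 9.2195
d((-23, -22), (-6, 24)) = 49.0408
d((-23, -22), (13, 23)) = 57.6281
d((-18, 19), (-3, -30)) = 51.2445
d((-18, 19), (8, 10)) = 27.5136
d((-18, 19), (-25, -13)) = 32.7567
d((-18, 19), (-6, 24)) = 13.0
d((-18, 19), (13, 23)) = 31.257
d((-3, -30), (8, 10)) = 41.4849
d((-3, -30), (-25, -13)) = 27.8029
d((-3, -30), (-6, 24)) = 54.0833
d((-3, -30), (13, 23)) = 55.3624
d((8, 10), (-25, -13)) = 40.2244
d((8, 10), (-6, 24)) = 19.799
d((8, 10), (13, 23)) = 13.9284
d((-25, -13), (-6, 24)) = 41.5933
d((-25, -13), (13, 23)) = 52.345
d((-6, 24), (13, 23)) = 19.0263

Closest pair: (5, 23) and (3, 19) with distance 4.4721

The closest pair is (5, 23) and (3, 19) with Euclidean distance 4.4721. For 10 points, brute-force pairwise comparison is shown above. For large n, the divide-and-conquer algorithm (sort by x, recurse on halves, check the dividing strip) achieves O(n log n).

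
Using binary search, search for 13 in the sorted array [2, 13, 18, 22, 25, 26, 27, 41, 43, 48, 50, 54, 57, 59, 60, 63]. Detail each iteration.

Binary search for 13 in [2, 13, 18, 22, 25, 26, 27, 41, 43, 48, 50, 54, 57, 59, 60, 63]:

lo=0, hi=15, mid=7, arr[mid]=41 -> 41 > 13, search left half
lo=0, hi=6, mid=3, arr[mid]=22 -> 22 > 13, search left half
lo=0, hi=2, mid=1, arr[mid]=13 -> Found target at index 1!

Binary search finds 13 at index 1 after 3 comparisons. The search repeatedly halves the search space by comparing with the middle element.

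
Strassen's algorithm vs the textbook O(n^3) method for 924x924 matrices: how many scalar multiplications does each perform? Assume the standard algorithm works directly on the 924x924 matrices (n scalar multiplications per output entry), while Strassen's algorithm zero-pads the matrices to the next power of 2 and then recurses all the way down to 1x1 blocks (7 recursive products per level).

Matrix multiplication for 924x924 matrices:

Strassen's algorithm requires power-of-2 dimensions. Pad 924x924 to 1024x1024 (next power of 2).

Standard algorithm: 924^3 = 788889024 multiplications
Strassen's algorithm: 7^(log2(1024)) = 7^10 = 282475249 multiplications
Savings: 788889024 - 282475249 = 506413775 multiplications

Standard: 788889024 multiplications (924^3). Strassen: 282475249 multiplications (7^10, after padding to 1024x1024). Strassen reduces 8 recursive multiplications to 7 at each level.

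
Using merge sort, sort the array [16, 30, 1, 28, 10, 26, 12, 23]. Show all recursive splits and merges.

Merge sort trace:

Split: [16, 30, 1, 28, 10, 26, 12, 23] -> [16, 30, 1, 28] and [10, 26, 12, 23]
  Split: [16, 30, 1, 28] -> [16, 30] and [1, 28]
    Split: [16, 30] -> [16] and [30]
    Merge: [16] + [30] -> [16, 30]
    Split: [1, 28] -> [1] and [28]
    Merge: [1] + [28] -> [1, 28]
  Merge: [16, 30] + [1, 28] -> [1, 16, 28, 30]
  Split: [10, 26, 12, 23] -> [10, 26] and [12, 23]
    Split: [10, 26] -> [10] and [26]
    Merge: [10] + [26] -> [10, 26]
    Split: [12, 23] -> [12] and [23]
    Merge: [12] + [23] -> [12, 23]
  Merge: [10, 26] + [12, 23] -> [10, 12, 23, 26]
Merge: [1, 16, 28, 30] + [10, 12, 23, 26] -> [1, 10, 12, 16, 23, 26, 28, 30]

Final sorted array: [1, 10, 12, 16, 23, 26, 28, 30]

The merge sort proceeds by recursively splitting the array and merging sorted halves.
After all merges, the sorted array is [1, 10, 12, 16, 23, 26, 28, 30].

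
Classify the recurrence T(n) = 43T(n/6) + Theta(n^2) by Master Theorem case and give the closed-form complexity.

Master Theorem for T(n) = 43T(n/6) + O(n^2):

a = 43, b = 6, c = 2
log_b(a) = log_6(43) = 2.0992

Case 1: c = 2 < log_6(43) = 2.0992
T(n) = O(n^(log_6 43))

For T(n) = 43T(n/6) + O(n^2): log_6(43) = 2.0992. This is Case 1 of the Master Theorem (c < log_b(a), work dominated by leaves), giving O(n^(log_6 43)).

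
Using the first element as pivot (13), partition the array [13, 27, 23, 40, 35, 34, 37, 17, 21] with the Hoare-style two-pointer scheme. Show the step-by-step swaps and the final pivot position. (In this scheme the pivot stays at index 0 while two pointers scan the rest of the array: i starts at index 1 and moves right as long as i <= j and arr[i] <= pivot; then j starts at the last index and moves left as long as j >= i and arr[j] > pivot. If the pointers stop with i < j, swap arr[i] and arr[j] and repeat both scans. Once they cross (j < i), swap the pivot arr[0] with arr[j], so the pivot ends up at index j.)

Hoare-style two-pointer partition with pivot = 13:

Initial array: [13, 27, 23, 40, 35, 34, 37, 17, 21]

Pointers start at i = 1, j = 8.
i ends at 1, j ends at 0: the pointers have crossed (j < i), so scanning stops.

j = 0, so swapping arr[0] with arr[j] leaves the pivot at position 0: [13, 27, 23, 40, 35, 34, 37, 17, 21]
Pivot position: 0

After partitioning with pivot 13, the array becomes [13, 27, 23, 40, 35, 34, 37, 17, 21]. The pivot is placed at index 0. All elements to the left of the pivot are <= 13, and all elements to the right are > 13.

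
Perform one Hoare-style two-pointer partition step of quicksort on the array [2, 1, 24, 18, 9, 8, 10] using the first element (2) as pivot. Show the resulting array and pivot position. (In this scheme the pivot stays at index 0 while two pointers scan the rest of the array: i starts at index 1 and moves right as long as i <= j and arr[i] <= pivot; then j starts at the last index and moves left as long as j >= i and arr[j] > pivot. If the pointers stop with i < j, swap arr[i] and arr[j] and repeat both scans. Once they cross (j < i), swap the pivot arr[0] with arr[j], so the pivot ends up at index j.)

Hoare-style two-pointer partition with pivot = 2:

Initial array: [2, 1, 24, 18, 9, 8, 10]

Pointers start at i = 1, j = 6.
i ends at 2, j ends at 1: the pointers have crossed (j < i), so scanning stops.

Swap pivot arr[0] with arr[1] to place pivot at position 1: [1, 2, 24, 18, 9, 8, 10]
Pivot position: 1

After partitioning with pivot 2, the array becomes [1, 2, 24, 18, 9, 8, 10]. The pivot is placed at index 1. All elements to the left of the pivot are <= 2, and all elements to the right are > 2.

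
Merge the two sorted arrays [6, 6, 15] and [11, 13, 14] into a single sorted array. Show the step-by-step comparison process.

Merging process:

Compare 6 vs 11: take 6 from left. Merged: [6]
Compare 6 vs 11: take 6 from left. Merged: [6, 6]
Compare 15 vs 11: take 11 from right. Merged: [6, 6, 11]
Compare 15 vs 13: take 13 from right. Merged: [6, 6, 11, 13]
Compare 15 vs 14: take 14 from right. Merged: [6, 6, 11, 13, 14]
Append remaining from left: [15]. Merged: [6, 6, 11, 13, 14, 15]

Final merged array: [6, 6, 11, 13, 14, 15]
Total comparisons: 5

The merged array is [6, 6, 11, 13, 14, 15], requiring 5 comparisons. The merge step runs in O(n) time where n is the total number of elements.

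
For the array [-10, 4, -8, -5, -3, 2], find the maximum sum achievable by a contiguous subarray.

Using Kadane's algorithm on [-10, 4, -8, -5, -3, 2]:

Scanning through the array:
Position 1 (value 4): max_ending_here = 4, max_so_far = 4
Position 2 (value -8): max_ending_here = -4, max_so_far = 4
Position 3 (value -5): max_ending_here = -5, max_so_far = 4
Position 4 (value -3): max_ending_here = -3, max_so_far = 4
Position 5 (value 2): max_ending_here = 2, max_so_far = 4

Maximum subarray: [4]
Maximum sum: 4

The maximum subarray is [4] with sum 4. This subarray runs from index 1 to index 1.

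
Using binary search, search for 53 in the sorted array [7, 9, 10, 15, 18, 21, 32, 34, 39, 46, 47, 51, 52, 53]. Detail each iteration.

Binary search for 53 in [7, 9, 10, 15, 18, 21, 32, 34, 39, 46, 47, 51, 52, 53]:

lo=0, hi=13, mid=6, arr[mid]=32 -> 32 < 53, search right half
lo=7, hi=13, mid=10, arr[mid]=47 -> 47 < 53, search right half
lo=11, hi=13, mid=12, arr[mid]=52 -> 52 < 53, search right half
lo=13, hi=13, mid=13, arr[mid]=53 -> Found target at index 13!

Binary search finds 53 at index 13 after 4 comparisons. The search repeatedly halves the search space by comparing with the middle element.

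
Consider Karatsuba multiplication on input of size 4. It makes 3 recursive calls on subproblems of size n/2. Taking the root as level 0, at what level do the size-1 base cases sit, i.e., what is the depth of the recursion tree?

For divide and conquer with division factor 2:

Problem sizes at each level:
Level 0: 4
Level 1: 2
Level 2: 1

The root is level 0 and the size-1 base case is level 2 (the tree spans levels 0 through 2, i.e. 3 levels counting the root), so the depth is the number of divisions: log_2(4) = 2

The recursion tree depth is log_2(4) = 2. At each level, the problem size is divided by 2, so it takes 2 divisions to reduce to a base case of size 1. The algorithm makes 3 recursive calls at each level.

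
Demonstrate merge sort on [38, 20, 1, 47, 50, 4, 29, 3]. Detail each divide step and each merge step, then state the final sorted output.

Merge sort trace:

Split: [38, 20, 1, 47, 50, 4, 29, 3] -> [38, 20, 1, 47] and [50, 4, 29, 3]
  Split: [38, 20, 1, 47] -> [38, 20] and [1, 47]
    Split: [38, 20] -> [38] and [20]
    Merge: [38] + [20] -> [20, 38]
    Split: [1, 47] -> [1] and [47]
    Merge: [1] + [47] -> [1, 47]
  Merge: [20, 38] + [1, 47] -> [1, 20, 38, 47]
  Split: [50, 4, 29, 3] -> [50, 4] and [29, 3]
    Split: [50, 4] -> [50] and [4]
    Merge: [50] + [4] -> [4, 50]
    Split: [29, 3] -> [29] and [3]
    Merge: [29] + [3] -> [3, 29]
  Merge: [4, 50] + [3, 29] -> [3, 4, 29, 50]
Merge: [1, 20, 38, 47] + [3, 4, 29, 50] -> [1, 3, 4, 20, 29, 38, 47, 50]

Final sorted array: [1, 3, 4, 20, 29, 38, 47, 50]

The merge sort proceeds by recursively splitting the array and merging sorted halves.
After all merges, the sorted array is [1, 3, 4, 20, 29, 38, 47, 50].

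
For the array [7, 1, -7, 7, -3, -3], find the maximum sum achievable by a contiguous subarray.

Using Kadane's algorithm on [7, 1, -7, 7, -3, -3]:

Scanning through the array:
Position 1 (value 1): max_ending_here = 8, max_so_far = 8
Position 2 (value -7): max_ending_here = 1, max_so_far = 8
Position 3 (value 7): max_ending_here = 8, max_so_far = 8
Position 4 (value -3): max_ending_here = 5, max_so_far = 8
Position 5 (value -3): max_ending_here = 2, max_so_far = 8

Maximum subarray: [7, 1]
Maximum sum: 8

The maximum subarray is [7, 1] with sum 8. This subarray runs from index 0 to index 1.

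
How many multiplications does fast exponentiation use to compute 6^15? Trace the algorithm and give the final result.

Computing 6^15 by squaring (build up from 6^1; each line after the first costs one multiplication):

6^1 = 6
6^2 = (6^1)^2 = 6^2 = 36
6^3 = 6 * 6^2 = 6 * 36 = 216
6^6 = (6^3)^2 = 216^2 = 46656
6^7 = 6 * 6^6 = 6 * 46656 = 279936
6^14 = (6^7)^2 = 279936^2 = 78364164096
6^15 = 6 * 6^14 = 6 * 78364164096 = 470184984576

Result: 470184984576
Multiplications needed: 6 (6 lines after 6^1)

6^15 = 470184984576. Using exponentiation by squaring, this requires 6 multiplications. The key idea: if the exponent is even, square the half-power; if odd, multiply by the base once.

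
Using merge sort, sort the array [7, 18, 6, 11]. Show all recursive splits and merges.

Merge sort trace:

Split: [7, 18, 6, 11] -> [7, 18] and [6, 11]
  Split: [7, 18] -> [7] and [18]
  Merge: [7] + [18] -> [7, 18]
  Split: [6, 11] -> [6] and [11]
  Merge: [6] + [11] -> [6, 11]
Merge: [7, 18] + [6, 11] -> [6, 7, 11, 18]

Final sorted array: [6, 7, 11, 18]

The merge sort proceeds by recursively splitting the array and merging sorted halves.
After all merges, the sorted array is [6, 7, 11, 18].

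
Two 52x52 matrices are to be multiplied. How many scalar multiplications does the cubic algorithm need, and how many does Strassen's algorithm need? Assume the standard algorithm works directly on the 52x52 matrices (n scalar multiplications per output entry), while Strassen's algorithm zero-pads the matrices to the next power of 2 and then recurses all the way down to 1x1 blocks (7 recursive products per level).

Matrix multiplication for 52x52 matrices:

Strassen's algorithm requires power-of-2 dimensions. Pad 52x52 to 64x64 (next power of 2).

Standard algorithm: 52^3 = 140608 multiplications
Strassen's algorithm: 7^(log2(64)) = 7^6 = 117649 multiplications
Savings: 140608 - 117649 = 22959 multiplications

Standard: 140608 multiplications (52^3). Strassen: 117649 multiplications (7^6, after padding to 64x64). Strassen reduces 8 recursive multiplications to 7 at each level.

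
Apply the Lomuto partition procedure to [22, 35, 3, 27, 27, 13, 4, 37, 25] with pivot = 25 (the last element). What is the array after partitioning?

Lomuto partition with pivot = 25:

Initial array: [22, 35, 3, 27, 27, 13, 4, 37, 25]

arr[0]=22 <= 25: swap with position 0, array becomes [22, 35, 3, 27, 27, 13, 4, 37, 25]
arr[1]=35 > 25: no swap
arr[2]=3 <= 25: swap with position 1, array becomes [22, 3, 35, 27, 27, 13, 4, 37, 25]
arr[3]=27 > 25: no swap
arr[4]=27 > 25: no swap
arr[5]=13 <= 25: swap with position 2, array becomes [22, 3, 13, 27, 27, 35, 4, 37, 25]
arr[6]=4 <= 25: swap with position 3, array becomes [22, 3, 13, 4, 27, 35, 27, 37, 25]
arr[7]=37 > 25: no swap

Place pivot at position 4: [22, 3, 13, 4, 25, 35, 27, 37, 27]
Pivot position: 4

After partitioning with pivot 25, the array becomes [22, 3, 13, 4, 25, 35, 27, 37, 27]. The pivot is placed at index 4. All elements to the left of the pivot are <= 25, and all elements to the right are > 25.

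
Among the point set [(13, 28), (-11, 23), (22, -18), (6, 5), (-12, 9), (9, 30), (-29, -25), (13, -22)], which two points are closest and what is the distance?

Computing all pairwise distances among 8 points:

d((13, 28), (-11, 23)) = 24.5153
d((13, 28), (22, -18)) = 46.8722
d((13, 28), (6, 5)) = 24.0416
d((13, 28), (-12, 9)) = 31.4006
d((13, 28), (9, 30)) = 4.4721 <-- minimum
d((13, 28), (-29, -25)) = 67.624
d((13, 28), (13, -22)) = 50.0
d((-11, 23), (22, -18)) = 52.6308
d((-11, 23), (6, 5)) = 24.7588
d((-11, 23), (-12, 9)) = 14.0357
d((-11, 23), (9, 30)) = 21.1896
d((-11, 23), (-29, -25)) = 51.264
d((-11, 23), (13, -22)) = 51.0
d((22, -18), (6, 5)) = 28.0179
d((22, -18), (-12, 9)) = 43.4166
d((22, -18), (9, 30)) = 49.7293
d((22, -18), (-29, -25)) = 51.4782
d((22, -18), (13, -22)) = 9.8489
d((6, 5), (-12, 9)) = 18.4391
d((6, 5), (9, 30)) = 25.1794
d((6, 5), (-29, -25)) = 46.0977
d((6, 5), (13, -22)) = 27.8927
d((-12, 9), (9, 30)) = 29.6985
d((-12, 9), (-29, -25)) = 38.0132
d((-12, 9), (13, -22)) = 39.8246
d((9, 30), (-29, -25)) = 66.8506
d((9, 30), (13, -22)) = 52.1536
d((-29, -25), (13, -22)) = 42.107

Closest pair: (13, 28) and (9, 30) with distance 4.4721

The closest pair is (13, 28) and (9, 30) with Euclidean distance 4.4721. For 8 points, brute-force pairwise comparison is shown above. For large n, the divide-and-conquer algorithm (sort by x, recurse on halves, check the dividing strip) achieves O(n log n).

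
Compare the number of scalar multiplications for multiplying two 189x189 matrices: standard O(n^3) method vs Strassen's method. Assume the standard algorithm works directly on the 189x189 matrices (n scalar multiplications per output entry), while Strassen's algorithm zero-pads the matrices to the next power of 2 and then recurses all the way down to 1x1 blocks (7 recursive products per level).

Matrix multiplication for 189x189 matrices:

Strassen's algorithm requires power-of-2 dimensions. Pad 189x189 to 256x256 (next power of 2).

Standard algorithm: 189^3 = 6751269 multiplications
Strassen's algorithm: 7^(log2(256)) = 7^8 = 5764801 multiplications
Savings: 6751269 - 5764801 = 986468 multiplications

Standard: 6751269 multiplications (189^3). Strassen: 5764801 multiplications (7^8, after padding to 256x256). Strassen reduces 8 recursive multiplications to 7 at each level.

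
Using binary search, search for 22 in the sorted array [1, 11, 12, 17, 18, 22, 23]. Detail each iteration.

Binary search for 22 in [1, 11, 12, 17, 18, 22, 23]:

lo=0, hi=6, mid=3, arr[mid]=17 -> 17 < 22, search right half
lo=4, hi=6, mid=5, arr[mid]=22 -> Found target at index 5!

Binary search finds 22 at index 5 after 2 comparisons. The search repeatedly halves the search space by comparing with the middle element.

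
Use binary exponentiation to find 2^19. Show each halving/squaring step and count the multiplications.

Computing 2^19 by squaring (build up from 2^1; each line after the first costs one multiplication):

2^1 = 2
2^2 = (2^1)^2 = 2^2 = 4
2^4 = (2^2)^2 = 4^2 = 16
2^8 = (2^4)^2 = 16^2 = 256
2^9 = 2 * 2^8 = 2 * 256 = 512
2^18 = (2^9)^2 = 512^2 = 262144
2^19 = 2 * 2^18 = 2 * 262144 = 524288

Result: 524288
Multiplications needed: 6 (6 lines after 2^1)

2^19 = 524288. Using exponentiation by squaring, this requires 6 multiplications. The key idea: if the exponent is even, square the half-power; if odd, multiply by the base once.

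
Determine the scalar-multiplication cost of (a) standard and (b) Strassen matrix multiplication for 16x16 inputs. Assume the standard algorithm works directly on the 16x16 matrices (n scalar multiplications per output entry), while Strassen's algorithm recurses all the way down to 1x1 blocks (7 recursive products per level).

Matrix multiplication for 16x16 matrices:

Standard algorithm: 16^3 = 4096 multiplications
Strassen's algorithm: 7^(log2(16)) = 7^4 = 2401 multiplications
Savings: 4096 - 2401 = 1695 multiplications

Standard: 4096 multiplications (16^3). Strassen: 2401 multiplications (7^4). Strassen reduces 8 recursive multiplications to 7 at each level.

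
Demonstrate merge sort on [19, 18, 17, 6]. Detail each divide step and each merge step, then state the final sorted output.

Merge sort trace:

Split: [19, 18, 17, 6] -> [19, 18] and [17, 6]
  Split: [19, 18] -> [19] and [18]
  Merge: [19] + [18] -> [18, 19]
  Split: [17, 6] -> [17] and [6]
  Merge: [17] + [6] -> [6, 17]
Merge: [18, 19] + [6, 17] -> [6, 17, 18, 19]

Final sorted array: [6, 17, 18, 19]

The merge sort proceeds by recursively splitting the array and merging sorted halves.
After all merges, the sorted array is [6, 17, 18, 19].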